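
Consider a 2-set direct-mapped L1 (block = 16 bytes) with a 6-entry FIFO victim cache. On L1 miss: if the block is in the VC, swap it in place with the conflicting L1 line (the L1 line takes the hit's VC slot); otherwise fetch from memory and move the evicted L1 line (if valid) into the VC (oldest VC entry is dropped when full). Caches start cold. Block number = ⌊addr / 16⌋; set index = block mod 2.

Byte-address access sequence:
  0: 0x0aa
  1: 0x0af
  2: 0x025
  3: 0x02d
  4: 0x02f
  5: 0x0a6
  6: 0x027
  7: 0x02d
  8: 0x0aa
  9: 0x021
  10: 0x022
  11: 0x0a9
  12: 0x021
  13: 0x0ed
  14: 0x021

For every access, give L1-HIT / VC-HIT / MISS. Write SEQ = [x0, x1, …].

SEQ = [MISS, L1-HIT, MISS, L1-HIT, L1-HIT, VC-HIT, VC-HIT, L1-HIT, VC-HIT, VC-HIT, L1-HIT, VC-HIT, VC-HIT, MISS, VC-HIT]

  [0] addr=0xaa blk=10 s=0: MISS | VC []
  [1] addr=0xaf blk=10 s=0: L1-HIT | VC []
  [2] addr=0x25 blk=2 s=0: MISS | VC [10]
  [3] addr=0x2d blk=2 s=0: L1-HIT | VC [10]
  [4] addr=0x2f blk=2 s=0: L1-HIT | VC [10]
  [5] addr=0xa6 blk=10 s=0: VC-HIT | VC [2]
  [6] addr=0x27 blk=2 s=0: VC-HIT | VC [10]
  [7] addr=0x2d blk=2 s=0: L1-HIT | VC [10]
  [8] addr=0xaa blk=10 s=0: VC-HIT | VC [2]
  [9] addr=0x21 blk=2 s=0: VC-HIT | VC [10]
  [10] addr=0x22 blk=2 s=0: L1-HIT | VC [10]
  [11] addr=0xa9 blk=10 s=0: VC-HIT | VC [2]
  [12] addr=0x21 blk=2 s=0: VC-HIT | VC [10]
  [13] addr=0xed blk=14 s=0: MISS | VC [10, 2]
  [14] addr=0x21 blk=2 s=0: VC-HIT | VC [10, 14]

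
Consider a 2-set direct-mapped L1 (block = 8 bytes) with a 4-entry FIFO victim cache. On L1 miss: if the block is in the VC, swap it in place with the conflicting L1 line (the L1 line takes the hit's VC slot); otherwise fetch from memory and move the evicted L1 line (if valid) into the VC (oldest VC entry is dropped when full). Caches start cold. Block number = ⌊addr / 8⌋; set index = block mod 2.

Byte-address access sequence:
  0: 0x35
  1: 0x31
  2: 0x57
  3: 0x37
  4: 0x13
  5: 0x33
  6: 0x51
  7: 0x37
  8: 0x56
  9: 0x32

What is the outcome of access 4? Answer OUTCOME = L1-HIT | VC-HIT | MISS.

OUTCOME = MISS

  [0] addr=0x35 blk=6 s=0: MISS | VC []
  [1] addr=0x31 blk=6 s=0: L1-HIT | VC []
  [2] addr=0x57 blk=10 s=0: MISS | VC [6]
  [3] addr=0x37 blk=6 s=0: VC-HIT | VC [10]
  [4] addr=0x13 blk=2 s=0: MISS | VC [10, 6]
  [5] addr=0x33 blk=6 s=0: VC-HIT | VC [10, 2]
  [6] addr=0x51 blk=10 s=0: VC-HIT | VC [6, 2]
  [7] addr=0x37 blk=6 s=0: VC-HIT | VC [10, 2]
  [8] addr=0x56 blk=10 s=0: VC-HIT | VC [6, 2]
  [9] addr=0x32 blk=6 s=0: VC-HIT | VC [10, 2]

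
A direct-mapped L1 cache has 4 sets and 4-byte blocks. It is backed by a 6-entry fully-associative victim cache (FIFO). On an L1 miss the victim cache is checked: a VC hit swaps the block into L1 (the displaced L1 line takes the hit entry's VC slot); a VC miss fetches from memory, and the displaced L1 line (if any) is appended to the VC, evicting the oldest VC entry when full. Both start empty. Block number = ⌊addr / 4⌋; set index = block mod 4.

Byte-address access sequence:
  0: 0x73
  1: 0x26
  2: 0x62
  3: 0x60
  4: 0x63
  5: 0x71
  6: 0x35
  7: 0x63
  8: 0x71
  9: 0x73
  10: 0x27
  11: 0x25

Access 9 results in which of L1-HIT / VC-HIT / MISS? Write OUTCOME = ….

0: 0x73 (blk 28, set 0) → MISS  vc=[]
1: 0x26 (blk 9, set 1) → MISS  vc=[]
2: 0x62 (blk 24, set 0) → MISS  vc=[28]
3: 0x60 (blk 24, set 0) → L1-HIT  vc=[28]
4: 0x63 (blk 24, set 0) → L1-HIT  vc=[28]
5: 0x71 (blk 28, set 0) → VC-HIT  vc=[24]
6: 0x35 (blk 13, set 1) → MISS  vc=[24, 9]
7: 0x63 (blk 24, set 0) → VC-HIT  vc=[28, 9]
8: 0x71 (blk 28, set 0) → VC-HIT  vc=[24, 9]
9: 0x73 (blk 28, set 0) → L1-HIT  vc=[24, 9]
10: 0x27 (blk 9, set 1) → VC-HIT  vc=[24, 13]
11: 0x25 (blk 9, set 1) → L1-HIT  vc=[24, 13]

OUTCOME = L1-HIT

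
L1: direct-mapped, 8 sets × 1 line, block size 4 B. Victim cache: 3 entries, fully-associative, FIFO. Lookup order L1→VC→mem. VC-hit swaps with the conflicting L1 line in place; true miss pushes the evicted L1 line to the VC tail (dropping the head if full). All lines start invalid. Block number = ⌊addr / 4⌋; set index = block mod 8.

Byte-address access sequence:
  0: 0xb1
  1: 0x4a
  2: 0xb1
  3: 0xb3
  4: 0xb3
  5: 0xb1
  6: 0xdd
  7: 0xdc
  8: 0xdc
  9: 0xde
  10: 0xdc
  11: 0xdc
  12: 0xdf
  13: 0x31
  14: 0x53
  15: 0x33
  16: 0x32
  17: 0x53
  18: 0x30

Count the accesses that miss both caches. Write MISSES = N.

#0 0xb1→b44/s4 MISS; vc=[]
#1 0x4a→b18/s2 MISS; vc=[]
#2 0xb1→b44/s4 L1-HIT; vc=[]
#3 0xb3→b44/s4 L1-HIT; vc=[]
#4 0xb3→b44/s4 L1-HIT; vc=[]
#5 0xb1→b44/s4 L1-HIT; vc=[]
#6 0xdd→b55/s7 MISS; vc=[]
#7 0xdc→b55/s7 L1-HIT; vc=[]
#8 0xdc→b55/s7 L1-HIT; vc=[]
#9 0xde→b55/s7 L1-HIT; vc=[]
#10 0xdc→b55/s7 L1-HIT; vc=[]
#11 0xdc→b55/s7 L1-HIT; vc=[]
#12 0xdf→b55/s7 L1-HIT; vc=[]
#13 0x31→b12/s4 MISS; vc=[44]
#14 0x53→b20/s4 MISS; vc=[44,12]
#15 0x33→b12/s4 VC-HIT; vc=[44,20]
#16 0x32→b12/s4 L1-HIT; vc=[44,20]
#17 0x53→b20/s4 VC-HIT; vc=[44,12]
#18 0x30→b12/s4 VC-HIT; vc=[44,20]

MISSES = 5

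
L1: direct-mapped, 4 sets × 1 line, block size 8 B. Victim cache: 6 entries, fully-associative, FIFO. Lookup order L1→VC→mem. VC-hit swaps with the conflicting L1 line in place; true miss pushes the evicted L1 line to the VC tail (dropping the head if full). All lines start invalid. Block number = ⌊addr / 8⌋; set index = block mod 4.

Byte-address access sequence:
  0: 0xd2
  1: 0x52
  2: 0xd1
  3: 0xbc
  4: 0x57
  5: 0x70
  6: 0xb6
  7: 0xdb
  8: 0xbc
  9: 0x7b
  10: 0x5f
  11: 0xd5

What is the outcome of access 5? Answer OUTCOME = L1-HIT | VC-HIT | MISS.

OUTCOME = MISS

  [0] addr=0xd2 blk=26 s=2: MISS | VC []
  [1] addr=0x52 blk=10 s=2: MISS | VC [26]
  [2] addr=0xd1 blk=26 s=2: VC-HIT | VC [10]
  [3] addr=0xbc blk=23 s=3: MISS | VC [10]
  [4] addr=0x57 blk=10 s=2: VC-HIT | VC [26]
  [5] addr=0x70 blk=14 s=2: MISS | VC [26, 10]
  [6] addr=0xb6 blk=22 s=2: MISS | VC [26, 10, 14]
  [7] addr=0xdb blk=27 s=3: MISS | VC [26, 10, 14, 23]
  [8] addr=0xbc blk=23 s=3: VC-HIT | VC [26, 10, 14, 27]
  [9] addr=0x7b blk=15 s=3: MISS | VC [26, 10, 14, 27, 23]
  [10] addr=0x5f blk=11 s=3: MISS | VC [26, 10, 14, 27, 23, 15]
  [11] addr=0xd5 blk=26 s=2: VC-HIT | VC [22, 10, 14, 27, 23, 15]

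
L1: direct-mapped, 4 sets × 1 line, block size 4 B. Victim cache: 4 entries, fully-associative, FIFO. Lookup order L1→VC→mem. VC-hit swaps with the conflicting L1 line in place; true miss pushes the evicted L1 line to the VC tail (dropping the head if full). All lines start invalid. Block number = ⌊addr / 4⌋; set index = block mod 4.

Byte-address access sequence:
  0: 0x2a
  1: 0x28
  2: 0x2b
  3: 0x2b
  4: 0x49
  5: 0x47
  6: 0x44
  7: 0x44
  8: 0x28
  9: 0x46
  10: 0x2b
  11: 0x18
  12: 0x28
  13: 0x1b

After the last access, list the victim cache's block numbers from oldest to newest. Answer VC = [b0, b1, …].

#0 0x2a→b10/s2 MISS; vc=[]
#1 0x28→b10/s2 L1-HIT; vc=[]
#2 0x2b→b10/s2 L1-HIT; vc=[]
#3 0x2b→b10/s2 L1-HIT; vc=[]
#4 0x49→b18/s2 MISS; vc=[10]
#5 0x47→b17/s1 MISS; vc=[10]
#6 0x44→b17/s1 L1-HIT; vc=[10]
#7 0x44→b17/s1 L1-HIT; vc=[10]
#8 0x28→b10/s2 VC-HIT; vc=[18]
#9 0x46→b17/s1 L1-HIT; vc=[18]
#10 0x2b→b10/s2 L1-HIT; vc=[18]
#11 0x18→b6/s2 MISS; vc=[18,10]
#12 0x28→b10/s2 VC-HIT; vc=[18,6]
#13 0x1b→b6/s2 VC-HIT; vc=[18,10]

VC = [18, 10]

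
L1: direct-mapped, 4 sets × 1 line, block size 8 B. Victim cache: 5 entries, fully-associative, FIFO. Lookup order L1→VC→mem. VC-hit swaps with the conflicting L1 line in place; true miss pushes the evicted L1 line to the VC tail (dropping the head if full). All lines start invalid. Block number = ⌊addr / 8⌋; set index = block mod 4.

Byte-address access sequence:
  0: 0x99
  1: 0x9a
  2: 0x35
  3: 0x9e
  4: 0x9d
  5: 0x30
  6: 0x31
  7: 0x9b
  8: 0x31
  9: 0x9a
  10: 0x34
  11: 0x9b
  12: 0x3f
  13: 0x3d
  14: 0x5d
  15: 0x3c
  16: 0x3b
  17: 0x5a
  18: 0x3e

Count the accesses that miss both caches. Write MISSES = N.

0: 0x99 (blk 19, set 3) → MISS  vc=[]
1: 0x9a (blk 19, set 3) → L1-HIT  vc=[]
2: 0x35 (blk 6, set 2) → MISS  vc=[]
3: 0x9e (blk 19, set 3) → L1-HIT  vc=[]
4: 0x9d (blk 19, set 3) → L1-HIT  vc=[]
5: 0x30 (blk 6, set 2) → L1-HIT  vc=[]
6: 0x31 (blk 6, set 2) → L1-HIT  vc=[]
7: 0x9b (blk 19, set 3) → L1-HIT  vc=[]
8: 0x31 (blk 6, set 2) → L1-HIT  vc=[]
9: 0x9a (blk 19, set 3) → L1-HIT  vc=[]
10: 0x34 (blk 6, set 2) → L1-HIT  vc=[]
11: 0x9b (blk 19, set 3) → L1-HIT  vc=[]
12: 0x3f (blk 7, set 3) → MISS  vc=[19]
13: 0x3d (blk 7, set 3) → L1-HIT  vc=[19]
14: 0x5d (blk 11, set 3) → MISS  vc=[19, 7]
15: 0x3c (blk 7, set 3) → VC-HIT  vc=[19, 11]
16: 0x3b (blk 7, set 3) → L1-HIT  vc=[19, 11]
17: 0x5a (blk 11, set 3) → VC-HIT  vc=[19, 7]
18: 0x3e (blk 7, set 3) → VC-HIT  vc=[19, 11]

MISSES = 4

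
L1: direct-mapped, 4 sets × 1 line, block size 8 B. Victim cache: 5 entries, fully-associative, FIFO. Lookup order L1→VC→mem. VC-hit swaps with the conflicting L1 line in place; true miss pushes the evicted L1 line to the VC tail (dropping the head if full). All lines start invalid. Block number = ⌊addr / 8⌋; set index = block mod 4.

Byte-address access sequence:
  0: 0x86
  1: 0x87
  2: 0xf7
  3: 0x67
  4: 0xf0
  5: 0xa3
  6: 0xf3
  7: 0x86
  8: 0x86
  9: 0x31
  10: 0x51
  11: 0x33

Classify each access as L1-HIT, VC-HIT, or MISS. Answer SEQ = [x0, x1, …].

#0 0x86→b16/s0 MISS; vc=[]
#1 0x87→b16/s0 L1-HIT; vc=[]
#2 0xf7→b30/s2 MISS; vc=[]
#3 0x67→b12/s0 MISS; vc=[16]
#4 0xf0→b30/s2 L1-HIT; vc=[16]
#5 0xa3→b20/s0 MISS; vc=[16,12]
#6 0xf3→b30/s2 L1-HIT; vc=[16,12]
#7 0x86→b16/s0 VC-HIT; vc=[20,12]
#8 0x86→b16/s0 L1-HIT; vc=[20,12]
#9 0x31→b6/s2 MISS; vc=[20,12,30]
#10 0x51→b10/s2 MISS; vc=[20,12,30,6]
#11 0x33→b6/s2 VC-HIT; vc=[20,12,30,10]

SEQ = [MISS, L1-HIT, MISS, MISS, L1-HIT, MISS, L1-HIT, VC-HIT, L1-HIT, MISS, MISS, VC-HIT]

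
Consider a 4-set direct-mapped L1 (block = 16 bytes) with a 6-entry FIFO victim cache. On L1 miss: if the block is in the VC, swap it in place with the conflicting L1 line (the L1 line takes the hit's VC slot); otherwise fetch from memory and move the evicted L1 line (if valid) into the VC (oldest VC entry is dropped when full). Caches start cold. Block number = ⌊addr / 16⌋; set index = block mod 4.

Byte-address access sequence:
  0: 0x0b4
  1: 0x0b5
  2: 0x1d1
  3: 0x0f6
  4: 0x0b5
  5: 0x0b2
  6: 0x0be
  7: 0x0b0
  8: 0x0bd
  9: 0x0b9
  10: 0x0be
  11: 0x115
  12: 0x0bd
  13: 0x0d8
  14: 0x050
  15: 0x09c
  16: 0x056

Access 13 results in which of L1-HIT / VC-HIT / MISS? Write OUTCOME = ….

OUTCOME = MISS

  [0] addr=0xb4 blk=11 s=3: MISS | VC []
  [1] addr=0xb5 blk=11 s=3: L1-HIT | VC []
  [2] addr=0x1d1 blk=29 s=1: MISS | VC []
  [3] addr=0xf6 blk=15 s=3: MISS | VC [11]
  [4] addr=0xb5 blk=11 s=3: VC-HIT | VC [15]
  [5] addr=0xb2 blk=11 s=3: L1-HIT | VC [15]
  [6] addr=0xbe blk=11 s=3: L1-HIT | VC [15]
  [7] addr=0xb0 blk=11 s=3: L1-HIT | VC [15]
  [8] addr=0xbd blk=11 s=3: L1-HIT | VC [15]
  [9] addr=0xb9 blk=11 s=3: L1-HIT | VC [15]
  [10] addr=0xbe blk=11 s=3: L1-HIT | VC [15]
  [11] addr=0x115 blk=17 s=1: MISS | VC [15, 29]
  [12] addr=0xbd blk=11 s=3: L1-HIT | VC [15, 29]
  [13] addr=0xd8 blk=13 s=1: MISS | VC [15, 29, 17]
  [14] addr=0x50 blk=5 s=1: MISS | VC [15, 29, 17, 13]
  [15] addr=0x9c blk=9 s=1: MISS | VC [15, 29, 17, 13, 5]
  [16] addr=0x56 blk=5 s=1: VC-HIT | VC [15, 29, 17, 13, 9]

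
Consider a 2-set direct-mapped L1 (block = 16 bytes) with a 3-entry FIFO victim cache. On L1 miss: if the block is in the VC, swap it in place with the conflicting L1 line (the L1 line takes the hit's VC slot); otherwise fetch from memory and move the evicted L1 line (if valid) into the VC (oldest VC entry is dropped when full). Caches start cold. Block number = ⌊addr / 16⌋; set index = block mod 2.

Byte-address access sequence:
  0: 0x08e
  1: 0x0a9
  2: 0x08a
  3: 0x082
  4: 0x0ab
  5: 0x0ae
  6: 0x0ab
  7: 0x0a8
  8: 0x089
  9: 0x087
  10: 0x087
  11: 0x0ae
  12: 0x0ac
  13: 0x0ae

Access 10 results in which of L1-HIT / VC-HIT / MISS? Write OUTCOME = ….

0: 0x8e (blk 8, set 0) → MISS  vc=[]
1: 0xa9 (blk 10, set 0) → MISS  vc=[8]
2: 0x8a (blk 8, set 0) → VC-HIT  vc=[10]
3: 0x82 (blk 8, set 0) → L1-HIT  vc=[10]
4: 0xab (blk 10, set 0) → VC-HIT  vc=[8]
5: 0xae (blk 10, set 0) → L1-HIT  vc=[8]
6: 0xab (blk 10, set 0) → L1-HIT  vc=[8]
7: 0xa8 (blk 10, set 0) → L1-HIT  vc=[8]
8: 0x89 (blk 8, set 0) → VC-HIT  vc=[10]
9: 0x87 (blk 8, set 0) → L1-HIT  vc=[10]
10: 0x87 (blk 8, set 0) → L1-HIT  vc=[10]
11: 0xae (blk 10, set 0) → VC-HIT  vc=[8]
12: 0xac (blk 10, set 0) → L1-HIT  vc=[8]
13: 0xae (blk 10, set 0) → L1-HIT  vc=[8]

OUTCOME = L1-HIT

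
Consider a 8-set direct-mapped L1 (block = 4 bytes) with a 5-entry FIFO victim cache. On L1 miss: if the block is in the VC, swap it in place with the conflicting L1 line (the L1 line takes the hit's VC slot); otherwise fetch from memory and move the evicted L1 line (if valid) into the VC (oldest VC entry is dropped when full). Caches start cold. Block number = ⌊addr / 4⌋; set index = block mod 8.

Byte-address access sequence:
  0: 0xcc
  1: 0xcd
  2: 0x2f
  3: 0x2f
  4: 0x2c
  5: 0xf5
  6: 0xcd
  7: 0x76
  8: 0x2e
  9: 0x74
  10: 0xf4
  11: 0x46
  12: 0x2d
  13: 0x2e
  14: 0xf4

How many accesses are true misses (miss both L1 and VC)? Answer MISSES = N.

#0 0xcc→b51/s3 MISS; vc=[]
#1 0xcd→b51/s3 L1-HIT; vc=[]
#2 0x2f→b11/s3 MISS; vc=[51]
#3 0x2f→b11/s3 L1-HIT; vc=[51]
#4 0x2c→b11/s3 L1-HIT; vc=[51]
#5 0xf5→b61/s5 MISS; vc=[51]
#6 0xcd→b51/s3 VC-HIT; vc=[11]
#7 0x76→b29/s5 MISS; vc=[11,61]
#8 0x2e→b11/s3 VC-HIT; vc=[51,61]
#9 0x74→b29/s5 L1-HIT; vc=[51,61]
#10 0xf4→b61/s5 VC-HIT; vc=[51,29]
#11 0x46→b17/s1 MISS; vc=[51,29]
#12 0x2d→b11/s3 L1-HIT; vc=[51,29]
#13 0x2e→b11/s3 L1-HIT; vc=[51,29]
#14 0xf4→b61/s5 L1-HIT; vc=[51,29]

MISSES = 5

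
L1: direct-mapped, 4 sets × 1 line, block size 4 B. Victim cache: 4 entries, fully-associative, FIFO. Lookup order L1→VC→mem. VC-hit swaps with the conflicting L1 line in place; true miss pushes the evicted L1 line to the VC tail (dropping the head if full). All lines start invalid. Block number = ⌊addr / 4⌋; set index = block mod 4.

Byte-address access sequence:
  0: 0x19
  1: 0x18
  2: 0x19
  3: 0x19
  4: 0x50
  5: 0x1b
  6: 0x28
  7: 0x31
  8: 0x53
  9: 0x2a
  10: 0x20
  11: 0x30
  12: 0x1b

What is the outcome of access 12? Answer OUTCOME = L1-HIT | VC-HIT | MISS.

0: 0x19 (blk 6, set 2) → MISS  vc=[]
1: 0x18 (blk 6, set 2) → L1-HIT  vc=[]
2: 0x19 (blk 6, set 2) → L1-HIT  vc=[]
3: 0x19 (blk 6, set 2) → L1-HIT  vc=[]
4: 0x50 (blk 20, set 0) → MISS  vc=[]
5: 0x1b (blk 6, set 2) → L1-HIT  vc=[]
6: 0x28 (blk 10, set 2) → MISS  vc=[6]
7: 0x31 (blk 12, set 0) → MISS  vc=[6, 20]
8: 0x53 (blk 20, set 0) → VC-HIT  vc=[6, 12]
9: 0x2a (blk 10, set 2) → L1-HIT  vc=[6, 12]
10: 0x20 (blk 8, set 0) → MISS  vc=[6, 12, 20]
11: 0x30 (blk 12, set 0) → VC-HIT  vc=[6, 8, 20]
12: 0x1b (blk 6, set 2) → VC-HIT  vc=[10, 8, 20]

OUTCOME = VC-HIT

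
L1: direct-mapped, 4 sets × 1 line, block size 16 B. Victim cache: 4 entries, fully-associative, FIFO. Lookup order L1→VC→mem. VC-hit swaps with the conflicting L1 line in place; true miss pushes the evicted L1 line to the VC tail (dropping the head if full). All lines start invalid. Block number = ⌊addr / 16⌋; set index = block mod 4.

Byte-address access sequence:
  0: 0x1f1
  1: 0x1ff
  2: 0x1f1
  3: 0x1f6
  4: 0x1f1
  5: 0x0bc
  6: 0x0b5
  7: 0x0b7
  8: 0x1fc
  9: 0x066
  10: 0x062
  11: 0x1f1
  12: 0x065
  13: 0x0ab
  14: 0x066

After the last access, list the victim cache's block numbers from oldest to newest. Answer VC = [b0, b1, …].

VC = [11, 10]

  [0] addr=0x1f1 blk=31 s=3: MISS | VC []
  [1] addr=0x1ff blk=31 s=3: L1-HIT | VC []
  [2] addr=0x1f1 blk=31 s=3: L1-HIT | VC []
  [3] addr=0x1f6 blk=31 s=3: L1-HIT | VC []
  [4] addr=0x1f1 blk=31 s=3: L1-HIT | VC []
  [5] addr=0xbc blk=11 s=3: MISS | VC [31]
  [6] addr=0xb5 blk=11 s=3: L1-HIT | VC [31]
  [7] addr=0xb7 blk=11 s=3: L1-HIT | VC [31]
  [8] addr=0x1fc blk=31 s=3: VC-HIT | VC [11]
  [9] addr=0x66 blk=6 s=2: MISS | VC [11]
  [10] addr=0x62 blk=6 s=2: L1-HIT | VC [11]
  [11] addr=0x1f1 blk=31 s=3: L1-HIT | VC [11]
  [12] addr=0x65 blk=6 s=2: L1-HIT | VC [11]
  [13] addr=0xab blk=10 s=2: MISS | VC [11, 6]
  [14] addr=0x66 blk=6 s=2: VC-HIT | VC [11, 10]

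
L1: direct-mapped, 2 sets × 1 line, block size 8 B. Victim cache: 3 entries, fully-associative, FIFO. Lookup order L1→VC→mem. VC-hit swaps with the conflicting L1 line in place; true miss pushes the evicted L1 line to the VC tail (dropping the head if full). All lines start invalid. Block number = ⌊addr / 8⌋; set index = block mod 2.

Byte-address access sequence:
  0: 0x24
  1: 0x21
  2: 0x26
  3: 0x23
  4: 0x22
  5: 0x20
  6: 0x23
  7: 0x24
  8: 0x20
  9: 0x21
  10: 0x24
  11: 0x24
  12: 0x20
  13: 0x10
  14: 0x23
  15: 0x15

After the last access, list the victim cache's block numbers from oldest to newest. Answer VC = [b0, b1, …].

#0 0x24→b4/s0 MISS; vc=[]
#1 0x21→b4/s0 L1-HIT; vc=[]
#2 0x26→b4/s0 L1-HIT; vc=[]
#3 0x23→b4/s0 L1-HIT; vc=[]
#4 0x22→b4/s0 L1-HIT; vc=[]
#5 0x20→b4/s0 L1-HIT; vc=[]
#6 0x23→b4/s0 L1-HIT; vc=[]
#7 0x24→b4/s0 L1-HIT; vc=[]
#8 0x20→b4/s0 L1-HIT; vc=[]
#9 0x21→b4/s0 L1-HIT; vc=[]
#10 0x24→b4/s0 L1-HIT; vc=[]
#11 0x24→b4/s0 L1-HIT; vc=[]
#12 0x20→b4/s0 L1-HIT; vc=[]
#13 0x10→b2/s0 MISS; vc=[4]
#14 0x23→b4/s0 VC-HIT; vc=[2]
#15 0x15→b2/s0 VC-HIT; vc=[4]

VC = [4]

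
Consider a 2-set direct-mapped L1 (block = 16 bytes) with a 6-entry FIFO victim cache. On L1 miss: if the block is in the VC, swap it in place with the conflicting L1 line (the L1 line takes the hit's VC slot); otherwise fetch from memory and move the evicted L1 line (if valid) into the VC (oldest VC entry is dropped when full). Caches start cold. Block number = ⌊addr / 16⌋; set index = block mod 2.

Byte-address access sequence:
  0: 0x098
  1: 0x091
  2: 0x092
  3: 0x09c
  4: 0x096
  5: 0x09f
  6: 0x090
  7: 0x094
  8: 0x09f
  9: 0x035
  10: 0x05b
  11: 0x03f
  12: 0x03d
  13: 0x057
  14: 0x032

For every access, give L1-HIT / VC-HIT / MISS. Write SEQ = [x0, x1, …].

  [0] addr=0x98 blk=9 s=1: MISS | VC []
  [1] addr=0x91 blk=9 s=1: L1-HIT | VC []
  [2] addr=0x92 blk=9 s=1: L1-HIT | VC []
  [3] addr=0x9c blk=9 s=1: L1-HIT | VC []
  [4] addr=0x96 blk=9 s=1: L1-HIT | VC []
  [5] addr=0x9f blk=9 s=1: L1-HIT | VC []
  [6] addr=0x90 blk=9 s=1: L1-HIT | VC []
  [7] addr=0x94 blk=9 s=1: L1-HIT | VC []
  [8] addr=0x9f blk=9 s=1: L1-HIT | VC []
  [9] addr=0x35 blk=3 s=1: MISS | VC [9]
  [10] addr=0x5b blk=5 s=1: MISS | VC [9, 3]
  [11] addr=0x3f blk=3 s=1: VC-HIT | VC [9, 5]
  [12] addr=0x3d blk=3 s=1: L1-HIT | VC [9, 5]
  [13] addr=0x57 blk=5 s=1: VC-HIT | VC [9, 3]
  [14] addr=0x32 blk=3 s=1: VC-HIT | VC [9, 5]

SEQ = [MISS, L1-HIT, L1-HIT, L1-HIT, L1-HIT, L1-HIT, L1-HIT, L1-HIT, L1-HIT, MISS, MISS, VC-HIT, L1-HIT, VC-HIT, VC-HIT]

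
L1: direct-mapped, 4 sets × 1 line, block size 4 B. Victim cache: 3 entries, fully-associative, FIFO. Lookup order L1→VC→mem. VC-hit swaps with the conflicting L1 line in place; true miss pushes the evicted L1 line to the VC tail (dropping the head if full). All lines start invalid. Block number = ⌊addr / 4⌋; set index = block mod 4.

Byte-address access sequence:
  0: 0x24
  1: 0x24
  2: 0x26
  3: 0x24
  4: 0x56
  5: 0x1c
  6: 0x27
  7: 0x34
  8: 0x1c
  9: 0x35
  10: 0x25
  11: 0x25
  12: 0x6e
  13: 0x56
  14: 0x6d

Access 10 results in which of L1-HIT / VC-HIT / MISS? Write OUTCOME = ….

  [0] addr=0x24 blk=9 s=1: MISS | VC []
  [1] addr=0x24 blk=9 s=1: L1-HIT | VC []
  [2] addr=0x26 blk=9 s=1: L1-HIT | VC []
  [3] addr=0x24 blk=9 s=1: L1-HIT | VC []
  [4] addr=0x56 blk=21 s=1: MISS | VC [9]
  [5] addr=0x1c blk=7 s=3: MISS | VC [9]
  [6] addr=0x27 blk=9 s=1: VC-HIT | VC [21]
  [7] addr=0x34 blk=13 s=1: MISS | VC [21, 9]
  [8] addr=0x1c blk=7 s=3: L1-HIT | VC [21, 9]
  [9] addr=0x35 blk=13 s=1: L1-HIT | VC [21, 9]
  [10] addr=0x25 blk=9 s=1: VC-HIT | VC [21, 13]
  [11] addr=0x25 blk=9 s=1: L1-HIT | VC [21, 13]
  [12] addr=0x6e blk=27 s=3: MISS | VC [21, 13, 7]
  [13] addr=0x56 blk=21 s=1: VC-HIT | VC [9, 13, 7]
  [14] addr=0x6d blk=27 s=3: L1-HIT | VC [9, 13, 7]

OUTCOME = VC-HIT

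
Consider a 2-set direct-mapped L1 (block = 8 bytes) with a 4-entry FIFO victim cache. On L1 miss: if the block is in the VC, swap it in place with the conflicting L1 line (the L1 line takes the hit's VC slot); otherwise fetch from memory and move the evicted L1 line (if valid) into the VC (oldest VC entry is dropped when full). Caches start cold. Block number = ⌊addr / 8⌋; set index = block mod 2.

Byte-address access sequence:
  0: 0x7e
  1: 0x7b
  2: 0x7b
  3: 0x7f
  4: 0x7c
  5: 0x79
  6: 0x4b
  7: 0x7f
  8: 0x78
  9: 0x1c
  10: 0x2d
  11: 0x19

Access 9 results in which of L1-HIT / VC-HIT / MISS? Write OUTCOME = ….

  [0] addr=0x7e blk=15 s=1: MISS | VC []
  [1] addr=0x7b blk=15 s=1: L1-HIT | VC []
  [2] addr=0x7b blk=15 s=1: L1-HIT | VC []
  [3] addr=0x7f blk=15 s=1: L1-HIT | VC []
  [4] addr=0x7c blk=15 s=1: L1-HIT | VC []
  [5] addr=0x79 blk=15 s=1: L1-HIT | VC []
  [6] addr=0x4b blk=9 s=1: MISS | VC [15]
  [7] addr=0x7f blk=15 s=1: VC-HIT | VC [9]
  [8] addr=0x78 blk=15 s=1: L1-HIT | VC [9]
  [9] addr=0x1c blk=3 s=1: MISS | VC [9, 15]
  [10] addr=0x2d blk=5 s=1: MISS | VC [9, 15, 3]
  [11] addr=0x19 blk=3 s=1: VC-HIT | VC [9, 15, 5]

OUTCOME = MISS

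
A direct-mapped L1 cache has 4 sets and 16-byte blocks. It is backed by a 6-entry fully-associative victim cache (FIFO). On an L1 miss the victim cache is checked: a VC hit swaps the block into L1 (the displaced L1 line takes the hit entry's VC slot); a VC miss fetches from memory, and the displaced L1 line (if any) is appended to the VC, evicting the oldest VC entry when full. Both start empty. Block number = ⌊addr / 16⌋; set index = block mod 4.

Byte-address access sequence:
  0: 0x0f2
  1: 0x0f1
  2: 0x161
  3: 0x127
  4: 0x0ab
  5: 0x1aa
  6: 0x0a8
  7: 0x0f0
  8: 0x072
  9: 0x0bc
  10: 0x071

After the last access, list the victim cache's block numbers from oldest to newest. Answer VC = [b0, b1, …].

0: 0xf2 (blk 15, set 3) → MISS  vc=[]
1: 0xf1 (blk 15, set 3) → L1-HIT  vc=[]
2: 0x161 (blk 22, set 2) → MISS  vc=[]
3: 0x127 (blk 18, set 2) → MISS  vc=[22]
4: 0xab (blk 10, set 2) → MISS  vc=[22, 18]
5: 0x1aa (blk 26, set 2) → MISS  vc=[22, 18, 10]
6: 0xa8 (blk 10, set 2) → VC-HIT  vc=[22, 18, 26]
7: 0xf0 (blk 15, set 3) → L1-HIT  vc=[22, 18, 26]
8: 0x72 (blk 7, set 3) → MISS  vc=[22, 18, 26, 15]
9: 0xbc (blk 11, set 3) → MISS  vc=[22, 18, 26, 15, 7]
10: 0x71 (blk 7, set 3) → VC-HIT  vc=[22, 18, 26, 15, 11]

VC = [22, 18, 26, 15, 11]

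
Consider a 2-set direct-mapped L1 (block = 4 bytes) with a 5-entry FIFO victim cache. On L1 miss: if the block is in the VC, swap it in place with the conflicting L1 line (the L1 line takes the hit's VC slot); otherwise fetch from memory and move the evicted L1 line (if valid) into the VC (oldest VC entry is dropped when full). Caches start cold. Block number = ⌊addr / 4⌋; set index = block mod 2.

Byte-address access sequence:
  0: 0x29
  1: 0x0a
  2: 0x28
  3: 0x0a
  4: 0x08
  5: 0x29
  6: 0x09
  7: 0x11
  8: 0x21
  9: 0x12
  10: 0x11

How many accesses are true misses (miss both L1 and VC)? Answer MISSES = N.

  [0] addr=0x29 blk=10 s=0: MISS | VC []
  [1] addr=0xa blk=2 s=0: MISS | VC [10]
  [2] addr=0x28 blk=10 s=0: VC-HIT | VC [2]
  [3] addr=0xa blk=2 s=0: VC-HIT | VC [10]
  [4] addr=0x8 blk=2 s=0: L1-HIT | VC [10]
  [5] addr=0x29 blk=10 s=0: VC-HIT | VC [2]
  [6] addr=0x9 blk=2 s=0: VC-HIT | VC [10]
  [7] addr=0x11 blk=4 s=0: MISS | VC [10, 2]
  [8] addr=0x21 blk=8 s=0: MISS | VC [10, 2, 4]
  [9] addr=0x12 blk=4 s=0: VC-HIT | VC [10, 2, 8]
  [10] addr=0x11 blk=4 s=0: L1-HIT | VC [10, 2, 8]

MISSES = 4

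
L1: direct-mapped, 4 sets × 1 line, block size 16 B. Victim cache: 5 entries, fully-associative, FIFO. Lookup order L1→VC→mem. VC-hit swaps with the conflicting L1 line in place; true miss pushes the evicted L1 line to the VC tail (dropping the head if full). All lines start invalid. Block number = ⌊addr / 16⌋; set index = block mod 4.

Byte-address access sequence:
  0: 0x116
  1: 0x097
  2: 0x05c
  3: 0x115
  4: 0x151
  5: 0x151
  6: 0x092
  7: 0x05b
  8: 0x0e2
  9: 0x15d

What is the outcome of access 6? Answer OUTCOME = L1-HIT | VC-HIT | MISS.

OUTCOME = VC-HIT

#0 0x116→b17/s1 MISS; vc=[]
#1 0x97→b9/s1 MISS; vc=[17]
#2 0x5c→b5/s1 MISS; vc=[17,9]
#3 0x115→b17/s1 VC-HIT; vc=[5,9]
#4 0x151→b21/s1 MISS; vc=[5,9,17]
#5 0x151→b21/s1 L1-HIT; vc=[5,9,17]
#6 0x92→b9/s1 VC-HIT; vc=[5,21,17]
#7 0x5b→b5/s1 VC-HIT; vc=[9,21,17]
#8 0xe2→b14/s2 MISS; vc=[9,21,17]
#9 0x15d→b21/s1 VC-HIT; vc=[9,5,17]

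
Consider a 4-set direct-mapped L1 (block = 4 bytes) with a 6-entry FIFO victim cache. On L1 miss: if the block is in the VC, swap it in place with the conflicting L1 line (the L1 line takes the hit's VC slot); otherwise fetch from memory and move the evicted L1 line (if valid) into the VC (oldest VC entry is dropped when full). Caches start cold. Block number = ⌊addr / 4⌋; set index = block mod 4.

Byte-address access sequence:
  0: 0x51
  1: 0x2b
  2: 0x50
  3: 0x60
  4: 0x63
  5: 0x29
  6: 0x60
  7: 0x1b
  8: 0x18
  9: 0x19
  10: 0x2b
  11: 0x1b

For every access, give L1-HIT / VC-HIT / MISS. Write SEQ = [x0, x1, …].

0: 0x51 (blk 20, set 0) → MISS  vc=[]
1: 0x2b (blk 10, set 2) → MISS  vc=[]
2: 0x50 (blk 20, set 0) → L1-HIT  vc=[]
3: 0x60 (blk 24, set 0) → MISS  vc=[20]
4: 0x63 (blk 24, set 0) → L1-HIT  vc=[20]
5: 0x29 (blk 10, set 2) → L1-HIT  vc=[20]
6: 0x60 (blk 24, set 0) → L1-HIT  vc=[20]
7: 0x1b (blk 6, set 2) → MISS  vc=[20, 10]
8: 0x18 (blk 6, set 2) → L1-HIT  vc=[20, 10]
9: 0x19 (blk 6, set 2) → L1-HIT  vc=[20, 10]
10: 0x2b (blk 10, set 2) → VC-HIT  vc=[20, 6]
11: 0x1b (blk 6, set 2) → VC-HIT  vc=[20, 10]

SEQ = [MISS, MISS, L1-HIT, MISS, L1-HIT, L1-HIT, L1-HIT, MISS, L1-HIT, L1-HIT, VC-HIT, VC-HIT]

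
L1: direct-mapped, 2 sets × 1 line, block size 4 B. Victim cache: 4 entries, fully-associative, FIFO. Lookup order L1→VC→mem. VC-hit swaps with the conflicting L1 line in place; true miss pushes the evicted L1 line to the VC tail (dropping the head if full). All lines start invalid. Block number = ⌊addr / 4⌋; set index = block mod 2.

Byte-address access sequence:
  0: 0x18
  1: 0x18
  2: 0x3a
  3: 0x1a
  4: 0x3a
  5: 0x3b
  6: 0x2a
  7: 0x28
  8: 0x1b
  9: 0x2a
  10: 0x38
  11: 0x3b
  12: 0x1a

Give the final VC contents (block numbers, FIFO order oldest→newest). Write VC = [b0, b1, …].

VC = [14, 10]

0: 0x18 (blk 6, set 0) → MISS  vc=[]
1: 0x18 (blk 6, set 0) → L1-HIT  vc=[]
2: 0x3a (blk 14, set 0) → MISS  vc=[6]
3: 0x1a (blk 6, set 0) → VC-HIT  vc=[14]
4: 0x3a (blk 14, set 0) → VC-HIT  vc=[6]
5: 0x3b (blk 14, set 0) → L1-HIT  vc=[6]
6: 0x2a (blk 10, set 0) → MISS  vc=[6, 14]
7: 0x28 (blk 10, set 0) → L1-HIT  vc=[6, 14]
8: 0x1b (blk 6, set 0) → VC-HIT  vc=[10, 14]
9: 0x2a (blk 10, set 0) → VC-HIT  vc=[6, 14]
10: 0x38 (blk 14, set 0) → VC-HIT  vc=[6, 10]
11: 0x3b (blk 14, set 0) → L1-HIT  vc=[6, 10]
12: 0x1a (blk 6, set 0) → VC-HIT  vc=[14, 10]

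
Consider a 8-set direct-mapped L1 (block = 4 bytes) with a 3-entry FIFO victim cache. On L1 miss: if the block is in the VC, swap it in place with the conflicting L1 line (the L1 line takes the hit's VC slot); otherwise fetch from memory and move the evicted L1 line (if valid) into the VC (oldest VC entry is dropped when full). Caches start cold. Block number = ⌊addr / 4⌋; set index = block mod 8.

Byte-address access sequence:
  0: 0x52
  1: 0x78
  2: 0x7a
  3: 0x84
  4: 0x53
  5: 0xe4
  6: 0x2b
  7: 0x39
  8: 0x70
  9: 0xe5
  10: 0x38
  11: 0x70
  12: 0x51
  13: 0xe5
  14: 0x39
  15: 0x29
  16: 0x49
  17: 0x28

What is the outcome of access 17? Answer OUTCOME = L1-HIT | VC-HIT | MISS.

0: 0x52 (blk 20, set 4) → MISS  vc=[]
1: 0x78 (blk 30, set 6) → MISS  vc=[]
2: 0x7a (blk 30, set 6) → L1-HIT  vc=[]
3: 0x84 (blk 33, set 1) → MISS  vc=[]
4: 0x53 (blk 20, set 4) → L1-HIT  vc=[]
5: 0xe4 (blk 57, set 1) → MISS  vc=[33]
6: 0x2b (blk 10, set 2) → MISS  vc=[33]
7: 0x39 (blk 14, set 6) → MISS  vc=[33, 30]
8: 0x70 (blk 28, set 4) → MISS  vc=[33, 30, 20]
9: 0xe5 (blk 57, set 1) → L1-HIT  vc=[33, 30, 20]
10: 0x38 (blk 14, set 6) → L1-HIT  vc=[33, 30, 20]
11: 0x70 (blk 28, set 4) → L1-HIT  vc=[33, 30, 20]
12: 0x51 (blk 20, set 4) → VC-HIT  vc=[33, 30, 28]
13: 0xe5 (blk 57, set 1) → L1-HIT  vc=[33, 30, 28]
14: 0x39 (blk 14, set 6) → L1-HIT  vc=[33, 30, 28]
15: 0x29 (blk 10, set 2) → L1-HIT  vc=[33, 30, 28]
16: 0x49 (blk 18, set 2) → MISS  vc=[30, 28, 10]
17: 0x28 (blk 10, set 2) → VC-HIT  vc=[30, 28, 18]

OUTCOME = VC-HIT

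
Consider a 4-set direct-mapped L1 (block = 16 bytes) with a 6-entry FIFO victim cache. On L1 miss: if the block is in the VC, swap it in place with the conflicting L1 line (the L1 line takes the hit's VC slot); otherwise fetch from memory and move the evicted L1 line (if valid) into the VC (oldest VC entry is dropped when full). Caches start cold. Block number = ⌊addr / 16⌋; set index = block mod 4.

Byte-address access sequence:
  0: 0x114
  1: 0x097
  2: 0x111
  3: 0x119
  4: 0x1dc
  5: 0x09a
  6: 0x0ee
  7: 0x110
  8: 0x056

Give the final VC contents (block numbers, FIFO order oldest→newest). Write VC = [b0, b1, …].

  [0] addr=0x114 blk=17 s=1: MISS | VC []
  [1] addr=0x97 blk=9 s=1: MISS | VC [17]
  [2] addr=0x111 blk=17 s=1: VC-HIT | VC [9]
  [3] addr=0x119 blk=17 s=1: L1-HIT | VC [9]
  [4] addr=0x1dc blk=29 s=1: MISS | VC [9, 17]
  [5] addr=0x9a blk=9 s=1: VC-HIT | VC [29, 17]
  [6] addr=0xee blk=14 s=2: MISS | VC [29, 17]
  [7] addr=0x110 blk=17 s=1: VC-HIT | VC [29, 9]
  [8] addr=0x56 blk=5 s=1: MISS | VC [29, 9, 17]

VC = [29, 9, 17]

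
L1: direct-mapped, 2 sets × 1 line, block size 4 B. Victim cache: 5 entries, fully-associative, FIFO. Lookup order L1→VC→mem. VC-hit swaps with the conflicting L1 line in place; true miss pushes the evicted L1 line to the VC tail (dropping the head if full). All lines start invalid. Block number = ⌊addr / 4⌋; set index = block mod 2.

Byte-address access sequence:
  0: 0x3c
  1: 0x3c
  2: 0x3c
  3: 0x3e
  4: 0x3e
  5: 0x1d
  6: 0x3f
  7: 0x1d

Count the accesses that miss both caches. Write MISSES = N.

MISSES = 2

  [0] addr=0x3c blk=15 s=1: MISS | VC []
  [1] addr=0x3c blk=15 s=1: L1-HIT | VC []
  [2] addr=0x3c blk=15 s=1: L1-HIT | VC []
  [3] addr=0x3e blk=15 s=1: L1-HIT | VC []
  [4] addr=0x3e blk=15 s=1: L1-HIT | VC []
  [5] addr=0x1d blk=7 s=1: MISS | VC [15]
  [6] addr=0x3f blk=15 s=1: VC-HIT | VC [7]
  [7] addr=0x1d blk=7 s=1: VC-HIT | VC [15]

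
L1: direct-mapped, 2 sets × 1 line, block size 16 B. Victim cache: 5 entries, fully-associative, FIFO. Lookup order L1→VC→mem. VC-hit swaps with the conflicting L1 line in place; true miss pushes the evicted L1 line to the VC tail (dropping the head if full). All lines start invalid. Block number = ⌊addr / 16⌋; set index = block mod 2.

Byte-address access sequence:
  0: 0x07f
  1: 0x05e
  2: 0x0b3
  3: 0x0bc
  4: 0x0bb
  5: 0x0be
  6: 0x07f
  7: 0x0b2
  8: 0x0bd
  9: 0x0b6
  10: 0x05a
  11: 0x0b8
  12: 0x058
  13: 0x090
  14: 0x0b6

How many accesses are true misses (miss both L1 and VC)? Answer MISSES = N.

MISSES = 4

#0 0x7f→b7/s1 MISS; vc=[]
#1 0x5e→b5/s1 MISS; vc=[7]
#2 0xb3→b11/s1 MISS; vc=[7,5]
#3 0xbc→b11/s1 L1-HIT; vc=[7,5]
#4 0xbb→b11/s1 L1-HIT; vc=[7,5]
#5 0xbe→b11/s1 L1-HIT; vc=[7,5]
#6 0x7f→b7/s1 VC-HIT; vc=[11,5]
#7 0xb2→b11/s1 VC-HIT; vc=[7,5]
#8 0xbd→b11/s1 L1-HIT; vc=[7,5]
#9 0xb6→b11/s1 L1-HIT; vc=[7,5]
#10 0x5a→b5/s1 VC-HIT; vc=[7,11]
#11 0xb8→b11/s1 VC-HIT; vc=[7,5]
#12 0x58→b5/s1 VC-HIT; vc=[7,11]
#13 0x90→b9/s1 MISS; vc=[7,11,5]
#14 0xb6→b11/s1 VC-HIT; vc=[7,9,5]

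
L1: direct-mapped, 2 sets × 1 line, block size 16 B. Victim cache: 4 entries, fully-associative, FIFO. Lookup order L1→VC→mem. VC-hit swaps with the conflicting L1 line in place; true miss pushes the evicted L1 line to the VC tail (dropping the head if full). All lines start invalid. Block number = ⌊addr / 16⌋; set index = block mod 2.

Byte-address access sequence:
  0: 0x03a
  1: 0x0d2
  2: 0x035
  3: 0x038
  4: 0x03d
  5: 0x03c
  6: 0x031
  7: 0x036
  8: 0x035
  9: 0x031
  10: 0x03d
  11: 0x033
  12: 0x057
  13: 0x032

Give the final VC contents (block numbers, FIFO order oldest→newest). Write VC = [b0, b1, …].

VC = [13, 5]

  [0] addr=0x3a blk=3 s=1: MISS | VC []
  [1] addr=0xd2 blk=13 s=1: MISS | VC [3]
  [2] addr=0x35 blk=3 s=1: VC-HIT | VC [13]
  [3] addr=0x38 blk=3 s=1: L1-HIT | VC [13]
  [4] addr=0x3d blk=3 s=1: L1-HIT | VC [13]
  [5] addr=0x3c blk=3 s=1: L1-HIT | VC [13]
  [6] addr=0x31 blk=3 s=1: L1-HIT | VC [13]
  [7] addr=0x36 blk=3 s=1: L1-HIT | VC [13]
  [8] addr=0x35 blk=3 s=1: L1-HIT | VC [13]
  [9] addr=0x31 blk=3 s=1: L1-HIT | VC [13]
  [10] addr=0x3d blk=3 s=1: L1-HIT | VC [13]
  [11] addr=0x33 blk=3 s=1: L1-HIT | VC [13]
  [12] addr=0x57 blk=5 s=1: MISS | VC [13, 3]
  [13] addr=0x32 blk=3 s=1: VC-HIT | VC [13, 5]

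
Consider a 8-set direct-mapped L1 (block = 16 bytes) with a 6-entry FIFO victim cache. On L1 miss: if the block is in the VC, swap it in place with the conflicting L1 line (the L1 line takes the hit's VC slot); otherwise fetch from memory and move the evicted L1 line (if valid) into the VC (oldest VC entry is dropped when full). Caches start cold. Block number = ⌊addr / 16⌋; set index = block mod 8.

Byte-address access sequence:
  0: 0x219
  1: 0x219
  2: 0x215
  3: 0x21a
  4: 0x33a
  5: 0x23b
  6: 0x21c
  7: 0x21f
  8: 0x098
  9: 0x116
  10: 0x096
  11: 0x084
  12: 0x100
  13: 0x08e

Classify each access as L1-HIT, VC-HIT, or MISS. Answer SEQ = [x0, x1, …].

SEQ = [MISS, L1-HIT, L1-HIT, L1-HIT, MISS, MISS, L1-HIT, L1-HIT, MISS, MISS, VC-HIT, MISS, MISS, VC-HIT]

  [0] addr=0x219 blk=33 s=1: MISS | VC []
  [1] addr=0x219 blk=33 s=1: L1-HIT | VC []
  [2] addr=0x215 blk=33 s=1: L1-HIT | VC []
  [3] addr=0x21a blk=33 s=1: L1-HIT | VC []
  [4] addr=0x33a blk=51 s=3: MISS | VC []
  [5] addr=0x23b blk=35 s=3: MISS | VC [51]
  [6] addr=0x21c blk=33 s=1: L1-HIT | VC [51]
  [7] addr=0x21f blk=33 s=1: L1-HIT | VC [51]
  [8] addr=0x98 blk=9 s=1: MISS | VC [51, 33]
  [9] addr=0x116 blk=17 s=1: MISS | VC [51, 33, 9]
  [10] addr=0x96 blk=9 s=1: VC-HIT | VC [51, 33, 17]
  [11] addr=0x84 blk=8 s=0: MISS | VC [51, 33, 17]
  [12] addr=0x100 blk=16 s=0: MISS | VC [51, 33, 17, 8]
  [13] addr=0x8e blk=8 s=0: VC-HIT | VC [51, 33, 17, 16]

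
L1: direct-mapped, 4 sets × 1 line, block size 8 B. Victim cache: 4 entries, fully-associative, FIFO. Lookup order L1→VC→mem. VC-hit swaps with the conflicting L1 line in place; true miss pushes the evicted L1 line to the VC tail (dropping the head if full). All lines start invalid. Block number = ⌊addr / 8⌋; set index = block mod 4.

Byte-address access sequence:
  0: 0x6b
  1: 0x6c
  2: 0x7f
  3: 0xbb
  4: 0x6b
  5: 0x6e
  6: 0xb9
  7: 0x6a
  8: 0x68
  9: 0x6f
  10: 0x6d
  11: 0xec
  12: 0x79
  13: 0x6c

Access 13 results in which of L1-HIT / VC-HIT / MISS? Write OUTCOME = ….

OUTCOME = VC-HIT

#0 0x6b→b13/s1 MISS; vc=[]
#1 0x6c→b13/s1 L1-HIT; vc=[]
#2 0x7f→b15/s3 MISS; vc=[]
#3 0xbb→b23/s3 MISS; vc=[15]
#4 0x6b→b13/s1 L1-HIT; vc=[15]
#5 0x6e→b13/s1 L1-HIT; vc=[15]
#6 0xb9→b23/s3 L1-HIT; vc=[15]
#7 0x6a→b13/s1 L1-HIT; vc=[15]
#8 0x68→b13/s1 L1-HIT; vc=[15]
#9 0x6f→b13/s1 L1-HIT; vc=[15]
#10 0x6d→b13/s1 L1-HIT; vc=[15]
#11 0xec→b29/s1 MISS; vc=[15,13]
#12 0x79→b15/s3 VC-HIT; vc=[23,13]
#13 0x6c→b13/s1 VC-HIT; vc=[23,29]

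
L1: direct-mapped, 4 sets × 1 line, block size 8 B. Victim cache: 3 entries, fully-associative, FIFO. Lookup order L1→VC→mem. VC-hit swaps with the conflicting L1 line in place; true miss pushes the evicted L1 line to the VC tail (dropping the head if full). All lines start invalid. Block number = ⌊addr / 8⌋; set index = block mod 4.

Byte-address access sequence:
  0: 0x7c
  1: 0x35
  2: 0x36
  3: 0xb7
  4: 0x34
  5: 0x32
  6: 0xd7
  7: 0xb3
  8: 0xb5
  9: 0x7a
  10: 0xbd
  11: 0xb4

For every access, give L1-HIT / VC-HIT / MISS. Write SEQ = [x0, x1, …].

0: 0x7c (blk 15, set 3) → MISS  vc=[]
1: 0x35 (blk 6, set 2) → MISS  vc=[]
2: 0x36 (blk 6, set 2) → L1-HIT  vc=[]
3: 0xb7 (blk 22, set 2) → MISS  vc=[6]
4: 0x34 (blk 6, set 2) → VC-HIT  vc=[22]
5: 0x32 (blk 6, set 2) → L1-HIT  vc=[22]
6: 0xd7 (blk 26, set 2) → MISS  vc=[22, 6]
7: 0xb3 (blk 22, set 2) → VC-HIT  vc=[26, 6]
8: 0xb5 (blk 22, set 2) → L1-HIT  vc=[26, 6]
9: 0x7a (blk 15, set 3) → L1-HIT  vc=[26, 6]
10: 0xbd (blk 23, set 3) → MISS  vc=[26, 6, 15]
11: 0xb4 (blk 22, set 2) → L1-HIT  vc=[26, 6, 15]

SEQ = [MISS, MISS, L1-HIT, MISS, VC-HIT, L1-HIT, MISS, VC-HIT, L1-HIT, L1-HIT, MISS, L1-HIT]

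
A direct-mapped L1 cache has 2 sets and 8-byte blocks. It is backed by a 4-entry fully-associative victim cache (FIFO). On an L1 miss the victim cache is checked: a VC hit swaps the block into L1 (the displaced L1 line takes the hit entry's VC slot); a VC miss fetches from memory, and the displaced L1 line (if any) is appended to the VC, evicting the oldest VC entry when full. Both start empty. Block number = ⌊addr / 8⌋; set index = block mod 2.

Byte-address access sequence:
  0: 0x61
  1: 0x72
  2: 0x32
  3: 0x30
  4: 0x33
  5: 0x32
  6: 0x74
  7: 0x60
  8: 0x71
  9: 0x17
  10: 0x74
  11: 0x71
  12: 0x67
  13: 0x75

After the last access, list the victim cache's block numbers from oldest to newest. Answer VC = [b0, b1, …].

  [0] addr=0x61 blk=12 s=0: MISS | VC []
  [1] addr=0x72 blk=14 s=0: MISS | VC [12]
  [2] addr=0x32 blk=6 s=0: MISS | VC [12, 14]
  [3] addr=0x30 blk=6 s=0: L1-HIT | VC [12, 14]
  [4] addr=0x33 blk=6 s=0: L1-HIT | VC [12, 14]
  [5] addr=0x32 blk=6 s=0: L1-HIT | VC [12, 14]
  [6] addr=0x74 blk=14 s=0: VC-HIT | VC [12, 6]
  [7] addr=0x60 blk=12 s=0: VC-HIT | VC [14, 6]
  [8] addr=0x71 blk=14 s=0: VC-HIT | VC [12, 6]
  [9] addr=0x17 blk=2 s=0: MISS | VC [12, 6, 14]
  [10] addr=0x74 blk=14 s=0: VC-HIT | VC [12, 6, 2]
  [11] addr=0x71 blk=14 s=0: L1-HIT | VC [12, 6, 2]
  [12] addr=0x67 blk=12 s=0: VC-HIT | VC [14, 6, 2]
  [13] addr=0x75 blk=14 s=0: VC-HIT | VC [12, 6, 2]

VC = [12, 6, 2]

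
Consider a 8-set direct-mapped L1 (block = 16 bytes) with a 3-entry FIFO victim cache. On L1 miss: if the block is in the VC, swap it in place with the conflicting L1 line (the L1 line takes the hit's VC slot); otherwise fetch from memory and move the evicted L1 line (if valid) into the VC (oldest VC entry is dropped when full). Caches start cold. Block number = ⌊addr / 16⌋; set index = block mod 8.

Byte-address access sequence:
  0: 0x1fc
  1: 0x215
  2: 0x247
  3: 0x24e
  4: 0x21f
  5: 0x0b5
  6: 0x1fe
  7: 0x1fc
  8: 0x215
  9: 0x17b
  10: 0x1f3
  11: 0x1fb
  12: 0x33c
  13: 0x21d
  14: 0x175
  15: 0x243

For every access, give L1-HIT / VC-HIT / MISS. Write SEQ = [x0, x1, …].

SEQ = [MISS, MISS, MISS, L1-HIT, L1-HIT, MISS, L1-HIT, L1-HIT, L1-HIT, MISS, VC-HIT, L1-HIT, MISS, L1-HIT, VC-HIT, L1-HIT]

#0 0x1fc→b31/s7 MISS; vc=[]
#1 0x215→b33/s1 MISS; vc=[]
#2 0x247→b36/s4 MISS; vc=[]
#3 0x24e→b36/s4 L1-HIT; vc=[]
#4 0x21f→b33/s1 L1-HIT; vc=[]
#5 0xb5→b11/s3 MISS; vc=[]
#6 0x1fe→b31/s7 L1-HIT; vc=[]
#7 0x1fc→b31/s7 L1-HIT; vc=[]
#8 0x215→b33/s1 L1-HIT; vc=[]
#9 0x17b→b23/s7 MISS; vc=[31]
#10 0x1f3→b31/s7 VC-HIT; vc=[23]
#11 0x1fb→b31/s7 L1-HIT; vc=[23]
#12 0x33c→b51/s3 MISS; vc=[23,11]
#13 0x21d→b33/s1 L1-HIT; vc=[23,11]
#14 0x175→b23/s7 VC-HIT; vc=[31,11]
#15 0x243→b36/s4 L1-HIT; vc=[31,11]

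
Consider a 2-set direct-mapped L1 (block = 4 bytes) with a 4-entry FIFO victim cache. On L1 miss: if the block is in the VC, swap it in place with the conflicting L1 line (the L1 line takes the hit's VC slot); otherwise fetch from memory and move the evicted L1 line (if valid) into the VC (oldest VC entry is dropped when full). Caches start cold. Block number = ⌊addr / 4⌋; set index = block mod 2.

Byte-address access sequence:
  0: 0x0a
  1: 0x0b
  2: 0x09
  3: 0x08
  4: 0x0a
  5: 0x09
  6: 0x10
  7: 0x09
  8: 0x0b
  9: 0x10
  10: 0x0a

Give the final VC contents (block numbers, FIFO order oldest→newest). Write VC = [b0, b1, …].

0: 0xa (blk 2, set 0) → MISS  vc=[]
1: 0xb (blk 2, set 0) → L1-HIT  vc=[]
2: 0x9 (blk 2, set 0) → L1-HIT  vc=[]
3: 0x8 (blk 2, set 0) → L1-HIT  vc=[]
4: 0xa (blk 2, set 0) → L1-HIT  vc=[]
5: 0x9 (blk 2, set 0) → L1-HIT  vc=[]
6: 0x10 (blk 4, set 0) → MISS  vc=[2]
7: 0x9 (blk 2, set 0) → VC-HIT  vc=[4]
8: 0xb (blk 2, set 0) → L1-HIT  vc=[4]
9: 0x10 (blk 4, set 0) → VC-HIT  vc=[2]
10: 0xa (blk 2, set 0) → VC-HIT  vc=[4]

VC = [4]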